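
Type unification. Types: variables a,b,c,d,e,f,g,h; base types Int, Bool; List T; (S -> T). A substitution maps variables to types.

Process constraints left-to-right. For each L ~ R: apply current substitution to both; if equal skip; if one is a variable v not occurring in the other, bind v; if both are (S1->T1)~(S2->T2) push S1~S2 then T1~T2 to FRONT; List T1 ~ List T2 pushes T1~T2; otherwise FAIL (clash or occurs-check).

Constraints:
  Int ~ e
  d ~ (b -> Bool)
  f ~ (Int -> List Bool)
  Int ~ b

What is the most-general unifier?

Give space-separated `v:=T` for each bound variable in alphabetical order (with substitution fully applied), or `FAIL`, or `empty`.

step 1: unify Int ~ e  [subst: {-} | 3 pending]
  bind e := Int
step 2: unify d ~ (b -> Bool)  [subst: {e:=Int} | 2 pending]
  bind d := (b -> Bool)
step 3: unify f ~ (Int -> List Bool)  [subst: {e:=Int, d:=(b -> Bool)} | 1 pending]
  bind f := (Int -> List Bool)
step 4: unify Int ~ b  [subst: {e:=Int, d:=(b -> Bool), f:=(Int -> List Bool)} | 0 pending]
  bind b := Int

Answer: b:=Int d:=(Int -> Bool) e:=Int f:=(Int -> List Bool)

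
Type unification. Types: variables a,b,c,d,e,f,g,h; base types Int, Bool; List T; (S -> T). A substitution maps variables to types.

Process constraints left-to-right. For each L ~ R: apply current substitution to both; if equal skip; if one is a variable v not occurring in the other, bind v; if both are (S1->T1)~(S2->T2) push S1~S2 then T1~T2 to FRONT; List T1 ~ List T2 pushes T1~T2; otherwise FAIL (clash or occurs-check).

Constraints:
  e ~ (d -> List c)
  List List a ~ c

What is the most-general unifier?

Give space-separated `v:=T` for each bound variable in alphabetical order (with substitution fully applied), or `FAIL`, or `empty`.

Answer: c:=List List a e:=(d -> List List List a)

Derivation:
step 1: unify e ~ (d -> List c)  [subst: {-} | 1 pending]
  bind e := (d -> List c)
step 2: unify List List a ~ c  [subst: {e:=(d -> List c)} | 0 pending]
  bind c := List List a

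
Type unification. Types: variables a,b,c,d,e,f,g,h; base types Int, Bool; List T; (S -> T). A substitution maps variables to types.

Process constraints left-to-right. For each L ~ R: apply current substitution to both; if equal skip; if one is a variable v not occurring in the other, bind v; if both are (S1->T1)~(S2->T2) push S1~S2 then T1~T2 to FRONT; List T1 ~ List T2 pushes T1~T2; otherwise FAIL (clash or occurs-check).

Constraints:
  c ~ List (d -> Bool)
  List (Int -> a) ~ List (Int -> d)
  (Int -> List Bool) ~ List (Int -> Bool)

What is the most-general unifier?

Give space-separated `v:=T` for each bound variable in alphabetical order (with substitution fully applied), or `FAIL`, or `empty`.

Answer: FAIL

Derivation:
step 1: unify c ~ List (d -> Bool)  [subst: {-} | 2 pending]
  bind c := List (d -> Bool)
step 2: unify List (Int -> a) ~ List (Int -> d)  [subst: {c:=List (d -> Bool)} | 1 pending]
  -> decompose List: push (Int -> a)~(Int -> d)
step 3: unify (Int -> a) ~ (Int -> d)  [subst: {c:=List (d -> Bool)} | 1 pending]
  -> decompose arrow: push Int~Int, a~d
step 4: unify Int ~ Int  [subst: {c:=List (d -> Bool)} | 2 pending]
  -> identical, skip
step 5: unify a ~ d  [subst: {c:=List (d -> Bool)} | 1 pending]
  bind a := d
step 6: unify (Int -> List Bool) ~ List (Int -> Bool)  [subst: {c:=List (d -> Bool), a:=d} | 0 pending]
  clash: (Int -> List Bool) vs List (Int -> Bool)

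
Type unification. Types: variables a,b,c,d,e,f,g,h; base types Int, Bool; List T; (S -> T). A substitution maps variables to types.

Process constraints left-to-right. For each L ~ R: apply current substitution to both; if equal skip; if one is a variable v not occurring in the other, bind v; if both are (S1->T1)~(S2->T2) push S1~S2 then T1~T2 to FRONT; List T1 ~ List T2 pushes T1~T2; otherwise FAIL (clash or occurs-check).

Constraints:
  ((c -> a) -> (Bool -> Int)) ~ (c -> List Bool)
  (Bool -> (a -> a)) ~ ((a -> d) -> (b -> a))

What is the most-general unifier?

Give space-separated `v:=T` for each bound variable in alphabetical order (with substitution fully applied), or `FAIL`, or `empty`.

Answer: FAIL

Derivation:
step 1: unify ((c -> a) -> (Bool -> Int)) ~ (c -> List Bool)  [subst: {-} | 1 pending]
  -> decompose arrow: push (c -> a)~c, (Bool -> Int)~List Bool
step 2: unify (c -> a) ~ c  [subst: {-} | 2 pending]
  occurs-check fail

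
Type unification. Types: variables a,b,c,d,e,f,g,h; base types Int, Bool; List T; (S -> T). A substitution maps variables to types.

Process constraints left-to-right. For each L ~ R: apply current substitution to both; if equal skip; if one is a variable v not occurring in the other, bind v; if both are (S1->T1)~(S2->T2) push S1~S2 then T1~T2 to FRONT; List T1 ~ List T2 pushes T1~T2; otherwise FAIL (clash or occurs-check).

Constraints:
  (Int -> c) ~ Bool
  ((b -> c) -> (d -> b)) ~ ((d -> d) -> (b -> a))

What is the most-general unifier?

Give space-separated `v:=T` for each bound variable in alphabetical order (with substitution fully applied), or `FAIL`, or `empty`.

step 1: unify (Int -> c) ~ Bool  [subst: {-} | 1 pending]
  clash: (Int -> c) vs Bool

Answer: FAIL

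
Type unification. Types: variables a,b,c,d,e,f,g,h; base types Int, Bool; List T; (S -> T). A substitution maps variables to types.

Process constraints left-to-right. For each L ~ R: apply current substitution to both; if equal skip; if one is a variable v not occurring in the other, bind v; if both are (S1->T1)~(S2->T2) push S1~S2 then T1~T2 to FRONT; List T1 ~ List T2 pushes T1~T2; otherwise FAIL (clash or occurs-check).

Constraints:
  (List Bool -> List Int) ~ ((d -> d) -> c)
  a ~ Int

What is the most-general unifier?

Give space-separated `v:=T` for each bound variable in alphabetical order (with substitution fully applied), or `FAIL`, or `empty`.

step 1: unify (List Bool -> List Int) ~ ((d -> d) -> c)  [subst: {-} | 1 pending]
  -> decompose arrow: push List Bool~(d -> d), List Int~c
step 2: unify List Bool ~ (d -> d)  [subst: {-} | 2 pending]
  clash: List Bool vs (d -> d)

Answer: FAIL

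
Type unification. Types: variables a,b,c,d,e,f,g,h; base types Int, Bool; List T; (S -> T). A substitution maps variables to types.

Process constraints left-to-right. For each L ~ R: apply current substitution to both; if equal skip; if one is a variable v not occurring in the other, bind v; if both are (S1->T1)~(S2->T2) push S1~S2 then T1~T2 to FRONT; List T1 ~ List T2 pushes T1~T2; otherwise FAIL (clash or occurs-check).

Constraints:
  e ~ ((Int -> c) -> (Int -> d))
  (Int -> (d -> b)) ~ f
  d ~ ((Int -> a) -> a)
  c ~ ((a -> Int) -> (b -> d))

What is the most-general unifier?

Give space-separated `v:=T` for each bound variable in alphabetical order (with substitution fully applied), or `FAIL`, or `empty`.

step 1: unify e ~ ((Int -> c) -> (Int -> d))  [subst: {-} | 3 pending]
  bind e := ((Int -> c) -> (Int -> d))
step 2: unify (Int -> (d -> b)) ~ f  [subst: {e:=((Int -> c) -> (Int -> d))} | 2 pending]
  bind f := (Int -> (d -> b))
step 3: unify d ~ ((Int -> a) -> a)  [subst: {e:=((Int -> c) -> (Int -> d)), f:=(Int -> (d -> b))} | 1 pending]
  bind d := ((Int -> a) -> a)
step 4: unify c ~ ((a -> Int) -> (b -> ((Int -> a) -> a)))  [subst: {e:=((Int -> c) -> (Int -> d)), f:=(Int -> (d -> b)), d:=((Int -> a) -> a)} | 0 pending]
  bind c := ((a -> Int) -> (b -> ((Int -> a) -> a)))

Answer: c:=((a -> Int) -> (b -> ((Int -> a) -> a))) d:=((Int -> a) -> a) e:=((Int -> ((a -> Int) -> (b -> ((Int -> a) -> a)))) -> (Int -> ((Int -> a) -> a))) f:=(Int -> (((Int -> a) -> a) -> b))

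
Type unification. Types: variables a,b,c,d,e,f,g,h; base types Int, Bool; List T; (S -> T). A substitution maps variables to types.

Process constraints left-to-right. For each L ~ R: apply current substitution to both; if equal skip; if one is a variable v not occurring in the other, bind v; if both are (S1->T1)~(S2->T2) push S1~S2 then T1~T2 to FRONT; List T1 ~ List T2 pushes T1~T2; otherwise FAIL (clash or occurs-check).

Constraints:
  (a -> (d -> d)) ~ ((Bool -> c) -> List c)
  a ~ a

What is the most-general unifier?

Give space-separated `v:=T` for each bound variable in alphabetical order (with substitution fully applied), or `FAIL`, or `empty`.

Answer: FAIL

Derivation:
step 1: unify (a -> (d -> d)) ~ ((Bool -> c) -> List c)  [subst: {-} | 1 pending]
  -> decompose arrow: push a~(Bool -> c), (d -> d)~List c
step 2: unify a ~ (Bool -> c)  [subst: {-} | 2 pending]
  bind a := (Bool -> c)
step 3: unify (d -> d) ~ List c  [subst: {a:=(Bool -> c)} | 1 pending]
  clash: (d -> d) vs List c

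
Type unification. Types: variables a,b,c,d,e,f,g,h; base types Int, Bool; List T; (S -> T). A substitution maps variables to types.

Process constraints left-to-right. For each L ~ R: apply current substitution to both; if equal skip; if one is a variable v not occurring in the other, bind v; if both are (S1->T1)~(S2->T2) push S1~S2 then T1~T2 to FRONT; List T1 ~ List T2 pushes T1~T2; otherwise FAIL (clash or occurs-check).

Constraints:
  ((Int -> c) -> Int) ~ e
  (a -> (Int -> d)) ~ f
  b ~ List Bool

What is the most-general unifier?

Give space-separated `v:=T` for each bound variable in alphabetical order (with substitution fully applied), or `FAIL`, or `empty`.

Answer: b:=List Bool e:=((Int -> c) -> Int) f:=(a -> (Int -> d))

Derivation:
step 1: unify ((Int -> c) -> Int) ~ e  [subst: {-} | 2 pending]
  bind e := ((Int -> c) -> Int)
step 2: unify (a -> (Int -> d)) ~ f  [subst: {e:=((Int -> c) -> Int)} | 1 pending]
  bind f := (a -> (Int -> d))
step 3: unify b ~ List Bool  [subst: {e:=((Int -> c) -> Int), f:=(a -> (Int -> d))} | 0 pending]
  bind b := List Bool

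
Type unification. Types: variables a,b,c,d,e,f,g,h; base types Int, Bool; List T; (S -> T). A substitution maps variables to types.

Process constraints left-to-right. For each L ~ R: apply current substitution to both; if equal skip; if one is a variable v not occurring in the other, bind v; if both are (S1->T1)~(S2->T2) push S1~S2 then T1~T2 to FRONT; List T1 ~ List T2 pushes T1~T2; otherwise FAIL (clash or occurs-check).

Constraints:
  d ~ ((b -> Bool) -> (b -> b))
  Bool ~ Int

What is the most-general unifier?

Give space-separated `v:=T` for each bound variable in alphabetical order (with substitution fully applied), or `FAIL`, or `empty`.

step 1: unify d ~ ((b -> Bool) -> (b -> b))  [subst: {-} | 1 pending]
  bind d := ((b -> Bool) -> (b -> b))
step 2: unify Bool ~ Int  [subst: {d:=((b -> Bool) -> (b -> b))} | 0 pending]
  clash: Bool vs Int

Answer: FAIL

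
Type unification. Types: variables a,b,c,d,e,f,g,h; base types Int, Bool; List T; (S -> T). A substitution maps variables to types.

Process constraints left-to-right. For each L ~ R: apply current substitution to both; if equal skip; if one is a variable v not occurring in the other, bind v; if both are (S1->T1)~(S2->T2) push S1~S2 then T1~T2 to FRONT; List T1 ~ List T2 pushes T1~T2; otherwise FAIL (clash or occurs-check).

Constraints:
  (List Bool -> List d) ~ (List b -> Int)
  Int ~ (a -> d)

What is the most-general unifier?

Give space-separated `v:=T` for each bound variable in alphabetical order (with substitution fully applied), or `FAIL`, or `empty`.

step 1: unify (List Bool -> List d) ~ (List b -> Int)  [subst: {-} | 1 pending]
  -> decompose arrow: push List Bool~List b, List d~Int
step 2: unify List Bool ~ List b  [subst: {-} | 2 pending]
  -> decompose List: push Bool~b
step 3: unify Bool ~ b  [subst: {-} | 2 pending]
  bind b := Bool
step 4: unify List d ~ Int  [subst: {b:=Bool} | 1 pending]
  clash: List d vs Int

Answer: FAIL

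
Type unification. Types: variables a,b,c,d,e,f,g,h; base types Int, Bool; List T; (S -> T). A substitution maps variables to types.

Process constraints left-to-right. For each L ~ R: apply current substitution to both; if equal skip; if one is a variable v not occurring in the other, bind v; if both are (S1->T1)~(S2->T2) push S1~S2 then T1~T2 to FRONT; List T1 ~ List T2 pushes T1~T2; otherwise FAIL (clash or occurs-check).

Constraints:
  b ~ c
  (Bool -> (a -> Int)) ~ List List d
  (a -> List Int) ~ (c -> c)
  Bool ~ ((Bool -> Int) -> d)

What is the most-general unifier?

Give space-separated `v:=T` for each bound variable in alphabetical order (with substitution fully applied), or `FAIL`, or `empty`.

step 1: unify b ~ c  [subst: {-} | 3 pending]
  bind b := c
step 2: unify (Bool -> (a -> Int)) ~ List List d  [subst: {b:=c} | 2 pending]
  clash: (Bool -> (a -> Int)) vs List List d

Answer: FAIL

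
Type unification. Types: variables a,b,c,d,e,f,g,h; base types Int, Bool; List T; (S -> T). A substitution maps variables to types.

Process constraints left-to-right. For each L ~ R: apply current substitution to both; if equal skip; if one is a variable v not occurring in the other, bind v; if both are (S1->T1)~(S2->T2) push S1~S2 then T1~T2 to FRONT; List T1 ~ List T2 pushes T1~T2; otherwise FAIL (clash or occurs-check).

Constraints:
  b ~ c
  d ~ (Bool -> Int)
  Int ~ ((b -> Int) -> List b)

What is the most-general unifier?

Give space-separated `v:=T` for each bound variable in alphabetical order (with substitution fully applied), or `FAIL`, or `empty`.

step 1: unify b ~ c  [subst: {-} | 2 pending]
  bind b := c
step 2: unify d ~ (Bool -> Int)  [subst: {b:=c} | 1 pending]
  bind d := (Bool -> Int)
step 3: unify Int ~ ((c -> Int) -> List c)  [subst: {b:=c, d:=(Bool -> Int)} | 0 pending]
  clash: Int vs ((c -> Int) -> List c)

Answer: FAIL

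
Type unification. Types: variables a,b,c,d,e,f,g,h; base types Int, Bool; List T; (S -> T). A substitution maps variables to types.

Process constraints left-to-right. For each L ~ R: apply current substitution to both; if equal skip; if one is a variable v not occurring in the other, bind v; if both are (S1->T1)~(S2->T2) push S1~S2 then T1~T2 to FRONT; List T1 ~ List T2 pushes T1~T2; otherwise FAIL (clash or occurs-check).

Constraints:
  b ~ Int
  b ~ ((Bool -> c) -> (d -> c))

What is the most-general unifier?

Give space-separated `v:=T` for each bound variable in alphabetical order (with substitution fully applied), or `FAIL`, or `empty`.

Answer: FAIL

Derivation:
step 1: unify b ~ Int  [subst: {-} | 1 pending]
  bind b := Int
step 2: unify Int ~ ((Bool -> c) -> (d -> c))  [subst: {b:=Int} | 0 pending]
  clash: Int vs ((Bool -> c) -> (d -> c))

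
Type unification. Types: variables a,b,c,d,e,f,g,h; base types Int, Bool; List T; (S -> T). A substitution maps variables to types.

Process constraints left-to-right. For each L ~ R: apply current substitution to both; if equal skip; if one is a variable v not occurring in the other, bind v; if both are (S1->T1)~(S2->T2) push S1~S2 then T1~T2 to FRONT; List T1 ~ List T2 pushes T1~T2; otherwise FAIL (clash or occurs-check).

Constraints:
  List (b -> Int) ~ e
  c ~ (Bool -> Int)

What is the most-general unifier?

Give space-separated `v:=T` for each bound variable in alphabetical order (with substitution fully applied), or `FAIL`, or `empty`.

step 1: unify List (b -> Int) ~ e  [subst: {-} | 1 pending]
  bind e := List (b -> Int)
step 2: unify c ~ (Bool -> Int)  [subst: {e:=List (b -> Int)} | 0 pending]
  bind c := (Bool -> Int)

Answer: c:=(Bool -> Int) e:=List (b -> Int)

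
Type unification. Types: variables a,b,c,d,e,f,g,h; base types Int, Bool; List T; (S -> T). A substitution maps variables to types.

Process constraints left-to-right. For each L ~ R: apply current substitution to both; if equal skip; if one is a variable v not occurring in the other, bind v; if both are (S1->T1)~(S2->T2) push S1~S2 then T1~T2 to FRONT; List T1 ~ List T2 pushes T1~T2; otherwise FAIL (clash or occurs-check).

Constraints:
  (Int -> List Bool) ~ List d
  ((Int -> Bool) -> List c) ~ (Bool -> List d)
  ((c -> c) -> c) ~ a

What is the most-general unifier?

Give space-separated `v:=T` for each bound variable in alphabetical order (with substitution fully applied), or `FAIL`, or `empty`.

Answer: FAIL

Derivation:
step 1: unify (Int -> List Bool) ~ List d  [subst: {-} | 2 pending]
  clash: (Int -> List Bool) vs List d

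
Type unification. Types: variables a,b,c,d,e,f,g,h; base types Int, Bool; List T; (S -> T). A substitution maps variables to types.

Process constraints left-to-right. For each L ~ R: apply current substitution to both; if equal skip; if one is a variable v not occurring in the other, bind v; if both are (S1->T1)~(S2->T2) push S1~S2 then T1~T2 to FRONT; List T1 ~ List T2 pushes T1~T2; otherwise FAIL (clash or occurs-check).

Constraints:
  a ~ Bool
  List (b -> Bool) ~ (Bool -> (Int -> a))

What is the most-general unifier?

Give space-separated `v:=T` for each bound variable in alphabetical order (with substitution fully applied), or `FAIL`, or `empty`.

step 1: unify a ~ Bool  [subst: {-} | 1 pending]
  bind a := Bool
step 2: unify List (b -> Bool) ~ (Bool -> (Int -> Bool))  [subst: {a:=Bool} | 0 pending]
  clash: List (b -> Bool) vs (Bool -> (Int -> Bool))

Answer: FAIL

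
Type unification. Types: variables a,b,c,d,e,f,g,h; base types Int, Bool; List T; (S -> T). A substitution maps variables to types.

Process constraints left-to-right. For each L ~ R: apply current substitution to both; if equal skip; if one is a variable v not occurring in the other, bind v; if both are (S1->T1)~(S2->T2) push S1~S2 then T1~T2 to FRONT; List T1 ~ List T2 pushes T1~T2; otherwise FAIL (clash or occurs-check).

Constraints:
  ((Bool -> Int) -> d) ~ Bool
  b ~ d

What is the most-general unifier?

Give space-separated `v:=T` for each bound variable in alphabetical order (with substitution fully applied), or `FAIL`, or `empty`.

step 1: unify ((Bool -> Int) -> d) ~ Bool  [subst: {-} | 1 pending]
  clash: ((Bool -> Int) -> d) vs Bool

Answer: FAIL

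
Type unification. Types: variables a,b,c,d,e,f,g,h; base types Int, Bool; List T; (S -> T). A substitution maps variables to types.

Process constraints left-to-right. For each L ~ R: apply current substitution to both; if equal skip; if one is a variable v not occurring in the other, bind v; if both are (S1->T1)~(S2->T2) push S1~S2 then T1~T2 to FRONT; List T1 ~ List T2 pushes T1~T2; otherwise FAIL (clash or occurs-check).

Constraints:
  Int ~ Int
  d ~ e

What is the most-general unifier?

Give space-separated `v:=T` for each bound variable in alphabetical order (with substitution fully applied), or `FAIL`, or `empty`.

Answer: d:=e

Derivation:
step 1: unify Int ~ Int  [subst: {-} | 1 pending]
  -> identical, skip
step 2: unify d ~ e  [subst: {-} | 0 pending]
  bind d := e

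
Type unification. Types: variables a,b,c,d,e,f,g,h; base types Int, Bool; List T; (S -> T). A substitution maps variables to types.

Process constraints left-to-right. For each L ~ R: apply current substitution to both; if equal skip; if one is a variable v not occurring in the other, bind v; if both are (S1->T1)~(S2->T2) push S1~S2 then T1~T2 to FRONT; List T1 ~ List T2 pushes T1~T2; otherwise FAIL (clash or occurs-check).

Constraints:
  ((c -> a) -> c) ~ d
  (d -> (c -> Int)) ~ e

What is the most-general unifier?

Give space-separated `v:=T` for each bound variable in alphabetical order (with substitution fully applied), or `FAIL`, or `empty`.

step 1: unify ((c -> a) -> c) ~ d  [subst: {-} | 1 pending]
  bind d := ((c -> a) -> c)
step 2: unify (((c -> a) -> c) -> (c -> Int)) ~ e  [subst: {d:=((c -> a) -> c)} | 0 pending]
  bind e := (((c -> a) -> c) -> (c -> Int))

Answer: d:=((c -> a) -> c) e:=(((c -> a) -> c) -> (c -> Int))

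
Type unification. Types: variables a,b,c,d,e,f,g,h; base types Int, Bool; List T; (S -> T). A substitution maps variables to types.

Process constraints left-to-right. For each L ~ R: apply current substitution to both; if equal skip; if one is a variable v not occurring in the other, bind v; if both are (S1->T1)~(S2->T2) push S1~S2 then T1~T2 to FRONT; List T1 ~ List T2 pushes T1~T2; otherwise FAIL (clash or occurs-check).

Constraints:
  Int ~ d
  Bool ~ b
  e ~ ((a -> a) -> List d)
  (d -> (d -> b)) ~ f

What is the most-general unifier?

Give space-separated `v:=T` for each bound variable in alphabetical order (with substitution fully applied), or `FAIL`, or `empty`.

Answer: b:=Bool d:=Int e:=((a -> a) -> List Int) f:=(Int -> (Int -> Bool))

Derivation:
step 1: unify Int ~ d  [subst: {-} | 3 pending]
  bind d := Int
step 2: unify Bool ~ b  [subst: {d:=Int} | 2 pending]
  bind b := Bool
step 3: unify e ~ ((a -> a) -> List Int)  [subst: {d:=Int, b:=Bool} | 1 pending]
  bind e := ((a -> a) -> List Int)
step 4: unify (Int -> (Int -> Bool)) ~ f  [subst: {d:=Int, b:=Bool, e:=((a -> a) -> List Int)} | 0 pending]
  bind f := (Int -> (Int -> Bool))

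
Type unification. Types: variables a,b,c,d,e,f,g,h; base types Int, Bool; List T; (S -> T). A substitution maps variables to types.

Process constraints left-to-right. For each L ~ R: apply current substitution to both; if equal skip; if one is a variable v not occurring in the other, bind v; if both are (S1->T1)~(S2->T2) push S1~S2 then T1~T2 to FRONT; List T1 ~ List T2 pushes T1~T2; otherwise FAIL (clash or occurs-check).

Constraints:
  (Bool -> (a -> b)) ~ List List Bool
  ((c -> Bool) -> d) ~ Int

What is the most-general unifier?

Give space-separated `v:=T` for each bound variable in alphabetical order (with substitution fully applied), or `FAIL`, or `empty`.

Answer: FAIL

Derivation:
step 1: unify (Bool -> (a -> b)) ~ List List Bool  [subst: {-} | 1 pending]
  clash: (Bool -> (a -> b)) vs List List Bool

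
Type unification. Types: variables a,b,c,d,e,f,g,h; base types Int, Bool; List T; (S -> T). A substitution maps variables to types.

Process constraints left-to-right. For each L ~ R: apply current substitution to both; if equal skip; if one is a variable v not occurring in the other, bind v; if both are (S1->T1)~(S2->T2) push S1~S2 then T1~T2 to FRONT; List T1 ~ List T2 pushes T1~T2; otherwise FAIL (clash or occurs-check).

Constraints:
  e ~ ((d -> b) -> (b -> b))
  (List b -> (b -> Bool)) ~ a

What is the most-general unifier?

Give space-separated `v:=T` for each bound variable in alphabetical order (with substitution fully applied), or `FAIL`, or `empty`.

step 1: unify e ~ ((d -> b) -> (b -> b))  [subst: {-} | 1 pending]
  bind e := ((d -> b) -> (b -> b))
step 2: unify (List b -> (b -> Bool)) ~ a  [subst: {e:=((d -> b) -> (b -> b))} | 0 pending]
  bind a := (List b -> (b -> Bool))

Answer: a:=(List b -> (b -> Bool)) e:=((d -> b) -> (b -> b))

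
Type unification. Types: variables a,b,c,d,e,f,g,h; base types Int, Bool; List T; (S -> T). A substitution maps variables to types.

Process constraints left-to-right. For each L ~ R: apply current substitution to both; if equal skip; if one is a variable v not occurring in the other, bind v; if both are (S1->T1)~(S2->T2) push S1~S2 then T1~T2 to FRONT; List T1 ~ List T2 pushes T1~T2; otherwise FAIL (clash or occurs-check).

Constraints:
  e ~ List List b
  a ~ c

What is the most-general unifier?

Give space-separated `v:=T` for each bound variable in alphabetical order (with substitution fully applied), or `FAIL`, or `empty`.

Answer: a:=c e:=List List b

Derivation:
step 1: unify e ~ List List b  [subst: {-} | 1 pending]
  bind e := List List b
step 2: unify a ~ c  [subst: {e:=List List b} | 0 pending]
  bind a := c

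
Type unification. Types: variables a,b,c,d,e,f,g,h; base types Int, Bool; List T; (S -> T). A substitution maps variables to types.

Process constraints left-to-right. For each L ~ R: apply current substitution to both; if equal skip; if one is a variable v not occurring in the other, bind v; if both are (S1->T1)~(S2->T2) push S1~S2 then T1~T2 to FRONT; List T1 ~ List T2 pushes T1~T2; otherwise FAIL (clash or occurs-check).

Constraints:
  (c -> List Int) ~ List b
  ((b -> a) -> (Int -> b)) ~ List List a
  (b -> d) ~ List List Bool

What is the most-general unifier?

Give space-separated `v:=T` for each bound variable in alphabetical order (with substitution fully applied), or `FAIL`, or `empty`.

Answer: FAIL

Derivation:
step 1: unify (c -> List Int) ~ List b  [subst: {-} | 2 pending]
  clash: (c -> List Int) vs List b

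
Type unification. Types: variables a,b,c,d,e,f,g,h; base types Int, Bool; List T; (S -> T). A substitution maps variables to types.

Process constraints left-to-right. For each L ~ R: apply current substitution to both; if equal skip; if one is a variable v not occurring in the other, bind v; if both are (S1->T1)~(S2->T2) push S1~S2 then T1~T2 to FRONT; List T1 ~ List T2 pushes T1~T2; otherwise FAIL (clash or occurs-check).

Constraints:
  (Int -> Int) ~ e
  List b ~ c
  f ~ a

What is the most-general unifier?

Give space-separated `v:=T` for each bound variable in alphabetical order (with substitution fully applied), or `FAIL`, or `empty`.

Answer: c:=List b e:=(Int -> Int) f:=a

Derivation:
step 1: unify (Int -> Int) ~ e  [subst: {-} | 2 pending]
  bind e := (Int -> Int)
step 2: unify List b ~ c  [subst: {e:=(Int -> Int)} | 1 pending]
  bind c := List b
step 3: unify f ~ a  [subst: {e:=(Int -> Int), c:=List b} | 0 pending]
  bind f := a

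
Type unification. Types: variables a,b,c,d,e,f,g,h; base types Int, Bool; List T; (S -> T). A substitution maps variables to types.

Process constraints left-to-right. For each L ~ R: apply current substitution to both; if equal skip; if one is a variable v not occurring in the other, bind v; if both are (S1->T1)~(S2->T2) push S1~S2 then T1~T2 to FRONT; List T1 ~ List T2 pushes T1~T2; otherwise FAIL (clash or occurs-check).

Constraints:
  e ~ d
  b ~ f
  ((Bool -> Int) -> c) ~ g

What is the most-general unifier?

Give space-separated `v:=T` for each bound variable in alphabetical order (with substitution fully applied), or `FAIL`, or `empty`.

Answer: b:=f e:=d g:=((Bool -> Int) -> c)

Derivation:
step 1: unify e ~ d  [subst: {-} | 2 pending]
  bind e := d
step 2: unify b ~ f  [subst: {e:=d} | 1 pending]
  bind b := f
step 3: unify ((Bool -> Int) -> c) ~ g  [subst: {e:=d, b:=f} | 0 pending]
  bind g := ((Bool -> Int) -> c)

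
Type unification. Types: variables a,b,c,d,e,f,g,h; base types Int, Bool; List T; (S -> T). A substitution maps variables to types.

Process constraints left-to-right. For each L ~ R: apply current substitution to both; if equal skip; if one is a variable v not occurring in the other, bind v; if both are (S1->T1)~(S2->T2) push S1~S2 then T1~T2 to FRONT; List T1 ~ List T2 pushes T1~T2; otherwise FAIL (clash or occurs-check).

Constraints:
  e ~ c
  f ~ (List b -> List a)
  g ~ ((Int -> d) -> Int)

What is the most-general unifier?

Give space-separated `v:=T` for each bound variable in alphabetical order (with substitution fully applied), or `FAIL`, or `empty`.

Answer: e:=c f:=(List b -> List a) g:=((Int -> d) -> Int)

Derivation:
step 1: unify e ~ c  [subst: {-} | 2 pending]
  bind e := c
step 2: unify f ~ (List b -> List a)  [subst: {e:=c} | 1 pending]
  bind f := (List b -> List a)
step 3: unify g ~ ((Int -> d) -> Int)  [subst: {e:=c, f:=(List b -> List a)} | 0 pending]
  bind g := ((Int -> d) -> Int)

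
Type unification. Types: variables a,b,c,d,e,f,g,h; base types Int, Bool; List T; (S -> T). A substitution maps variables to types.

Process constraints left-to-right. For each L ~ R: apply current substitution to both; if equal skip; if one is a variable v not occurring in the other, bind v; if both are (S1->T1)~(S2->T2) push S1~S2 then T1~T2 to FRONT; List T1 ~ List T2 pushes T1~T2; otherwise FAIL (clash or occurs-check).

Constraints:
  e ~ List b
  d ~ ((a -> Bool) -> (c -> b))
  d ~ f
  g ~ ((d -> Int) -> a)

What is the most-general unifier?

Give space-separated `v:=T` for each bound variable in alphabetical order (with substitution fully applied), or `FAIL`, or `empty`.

step 1: unify e ~ List b  [subst: {-} | 3 pending]
  bind e := List b
step 2: unify d ~ ((a -> Bool) -> (c -> b))  [subst: {e:=List b} | 2 pending]
  bind d := ((a -> Bool) -> (c -> b))
step 3: unify ((a -> Bool) -> (c -> b)) ~ f  [subst: {e:=List b, d:=((a -> Bool) -> (c -> b))} | 1 pending]
  bind f := ((a -> Bool) -> (c -> b))
step 4: unify g ~ ((((a -> Bool) -> (c -> b)) -> Int) -> a)  [subst: {e:=List b, d:=((a -> Bool) -> (c -> b)), f:=((a -> Bool) -> (c -> b))} | 0 pending]
  bind g := ((((a -> Bool) -> (c -> b)) -> Int) -> a)

Answer: d:=((a -> Bool) -> (c -> b)) e:=List b f:=((a -> Bool) -> (c -> b)) g:=((((a -> Bool) -> (c -> b)) -> Int) -> a)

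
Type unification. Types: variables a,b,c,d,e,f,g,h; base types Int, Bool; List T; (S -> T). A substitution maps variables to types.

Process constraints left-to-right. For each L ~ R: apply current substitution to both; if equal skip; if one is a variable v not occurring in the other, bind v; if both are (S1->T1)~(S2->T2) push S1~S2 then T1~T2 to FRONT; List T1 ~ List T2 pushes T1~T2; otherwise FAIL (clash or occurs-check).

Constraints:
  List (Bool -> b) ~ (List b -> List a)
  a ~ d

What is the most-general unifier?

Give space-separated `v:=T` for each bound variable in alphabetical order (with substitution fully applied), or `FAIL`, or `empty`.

step 1: unify List (Bool -> b) ~ (List b -> List a)  [subst: {-} | 1 pending]
  clash: List (Bool -> b) vs (List b -> List a)

Answer: FAIL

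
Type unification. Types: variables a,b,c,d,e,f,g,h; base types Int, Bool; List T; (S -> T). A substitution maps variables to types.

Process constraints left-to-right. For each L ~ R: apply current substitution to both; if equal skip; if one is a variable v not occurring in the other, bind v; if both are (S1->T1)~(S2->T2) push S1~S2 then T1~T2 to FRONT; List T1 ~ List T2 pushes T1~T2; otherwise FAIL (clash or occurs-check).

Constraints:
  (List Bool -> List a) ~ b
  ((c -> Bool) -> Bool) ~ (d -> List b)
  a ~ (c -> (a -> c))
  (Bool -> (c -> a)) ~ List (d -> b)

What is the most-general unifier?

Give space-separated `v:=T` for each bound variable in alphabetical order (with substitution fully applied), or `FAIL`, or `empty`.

step 1: unify (List Bool -> List a) ~ b  [subst: {-} | 3 pending]
  bind b := (List Bool -> List a)
step 2: unify ((c -> Bool) -> Bool) ~ (d -> List (List Bool -> List a))  [subst: {b:=(List Bool -> List a)} | 2 pending]
  -> decompose arrow: push (c -> Bool)~d, Bool~List (List Bool -> List a)
step 3: unify (c -> Bool) ~ d  [subst: {b:=(List Bool -> List a)} | 3 pending]
  bind d := (c -> Bool)
step 4: unify Bool ~ List (List Bool -> List a)  [subst: {b:=(List Bool -> List a), d:=(c -> Bool)} | 2 pending]
  clash: Bool vs List (List Bool -> List a)

Answer: FAIL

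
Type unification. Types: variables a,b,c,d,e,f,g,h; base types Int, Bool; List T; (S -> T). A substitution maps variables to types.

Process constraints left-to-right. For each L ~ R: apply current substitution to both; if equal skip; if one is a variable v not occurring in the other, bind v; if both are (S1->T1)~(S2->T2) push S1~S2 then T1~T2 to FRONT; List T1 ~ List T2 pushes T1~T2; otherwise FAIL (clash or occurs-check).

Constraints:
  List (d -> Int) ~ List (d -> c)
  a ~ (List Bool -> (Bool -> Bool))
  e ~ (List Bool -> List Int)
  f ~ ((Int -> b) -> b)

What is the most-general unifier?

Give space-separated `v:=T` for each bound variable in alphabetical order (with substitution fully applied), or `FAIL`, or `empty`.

step 1: unify List (d -> Int) ~ List (d -> c)  [subst: {-} | 3 pending]
  -> decompose List: push (d -> Int)~(d -> c)
step 2: unify (d -> Int) ~ (d -> c)  [subst: {-} | 3 pending]
  -> decompose arrow: push d~d, Int~c
step 3: unify d ~ d  [subst: {-} | 4 pending]
  -> identical, skip
step 4: unify Int ~ c  [subst: {-} | 3 pending]
  bind c := Int
step 5: unify a ~ (List Bool -> (Bool -> Bool))  [subst: {c:=Int} | 2 pending]
  bind a := (List Bool -> (Bool -> Bool))
step 6: unify e ~ (List Bool -> List Int)  [subst: {c:=Int, a:=(List Bool -> (Bool -> Bool))} | 1 pending]
  bind e := (List Bool -> List Int)
step 7: unify f ~ ((Int -> b) -> b)  [subst: {c:=Int, a:=(List Bool -> (Bool -> Bool)), e:=(List Bool -> List Int)} | 0 pending]
  bind f := ((Int -> b) -> b)

Answer: a:=(List Bool -> (Bool -> Bool)) c:=Int e:=(List Bool -> List Int) f:=((Int -> b) -> b)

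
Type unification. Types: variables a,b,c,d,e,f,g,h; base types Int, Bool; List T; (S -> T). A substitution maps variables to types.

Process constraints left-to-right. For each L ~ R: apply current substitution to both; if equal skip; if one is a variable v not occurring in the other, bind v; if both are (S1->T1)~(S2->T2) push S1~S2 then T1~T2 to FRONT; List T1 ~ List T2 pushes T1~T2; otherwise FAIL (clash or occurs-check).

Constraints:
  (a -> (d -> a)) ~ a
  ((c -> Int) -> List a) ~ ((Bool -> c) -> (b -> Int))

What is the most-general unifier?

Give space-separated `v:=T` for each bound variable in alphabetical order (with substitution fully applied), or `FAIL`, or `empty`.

step 1: unify (a -> (d -> a)) ~ a  [subst: {-} | 1 pending]
  occurs-check fail

Answer: FAIL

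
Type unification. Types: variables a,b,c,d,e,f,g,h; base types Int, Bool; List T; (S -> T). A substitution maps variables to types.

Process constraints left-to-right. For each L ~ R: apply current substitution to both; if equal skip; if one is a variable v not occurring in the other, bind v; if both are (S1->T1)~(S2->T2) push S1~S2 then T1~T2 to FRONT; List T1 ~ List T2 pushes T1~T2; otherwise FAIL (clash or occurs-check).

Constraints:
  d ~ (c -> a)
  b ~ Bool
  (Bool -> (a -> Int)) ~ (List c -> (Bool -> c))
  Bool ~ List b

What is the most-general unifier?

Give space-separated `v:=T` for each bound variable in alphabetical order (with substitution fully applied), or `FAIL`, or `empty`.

Answer: FAIL

Derivation:
step 1: unify d ~ (c -> a)  [subst: {-} | 3 pending]
  bind d := (c -> a)
step 2: unify b ~ Bool  [subst: {d:=(c -> a)} | 2 pending]
  bind b := Bool
step 3: unify (Bool -> (a -> Int)) ~ (List c -> (Bool -> c))  [subst: {d:=(c -> a), b:=Bool} | 1 pending]
  -> decompose arrow: push Bool~List c, (a -> Int)~(Bool -> c)
step 4: unify Bool ~ List c  [subst: {d:=(c -> a), b:=Bool} | 2 pending]
  clash: Bool vs List c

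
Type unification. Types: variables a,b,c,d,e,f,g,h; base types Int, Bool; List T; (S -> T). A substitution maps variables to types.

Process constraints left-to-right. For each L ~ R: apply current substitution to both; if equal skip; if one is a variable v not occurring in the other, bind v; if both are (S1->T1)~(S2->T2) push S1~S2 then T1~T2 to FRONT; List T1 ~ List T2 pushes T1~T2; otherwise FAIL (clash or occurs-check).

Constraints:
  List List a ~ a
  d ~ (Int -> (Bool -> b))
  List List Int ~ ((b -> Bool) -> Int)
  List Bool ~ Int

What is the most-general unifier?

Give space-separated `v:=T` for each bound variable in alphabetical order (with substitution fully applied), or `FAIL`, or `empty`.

step 1: unify List List a ~ a  [subst: {-} | 3 pending]
  occurs-check fail

Answer: FAIL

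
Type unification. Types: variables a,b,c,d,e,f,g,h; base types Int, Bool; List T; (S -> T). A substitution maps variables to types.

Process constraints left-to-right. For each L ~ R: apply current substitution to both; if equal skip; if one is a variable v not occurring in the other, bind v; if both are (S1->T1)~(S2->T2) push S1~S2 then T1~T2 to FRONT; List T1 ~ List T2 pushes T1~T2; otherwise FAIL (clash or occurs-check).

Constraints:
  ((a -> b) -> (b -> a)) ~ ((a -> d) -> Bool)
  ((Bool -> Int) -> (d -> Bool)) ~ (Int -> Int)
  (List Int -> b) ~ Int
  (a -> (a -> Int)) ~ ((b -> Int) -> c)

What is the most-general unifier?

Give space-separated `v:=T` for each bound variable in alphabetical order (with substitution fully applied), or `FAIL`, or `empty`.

step 1: unify ((a -> b) -> (b -> a)) ~ ((a -> d) -> Bool)  [subst: {-} | 3 pending]
  -> decompose arrow: push (a -> b)~(a -> d), (b -> a)~Bool
step 2: unify (a -> b) ~ (a -> d)  [subst: {-} | 4 pending]
  -> decompose arrow: push a~a, b~d
step 3: unify a ~ a  [subst: {-} | 5 pending]
  -> identical, skip
step 4: unify b ~ d  [subst: {-} | 4 pending]
  bind b := d
step 5: unify (d -> a) ~ Bool  [subst: {b:=d} | 3 pending]
  clash: (d -> a) vs Bool

Answer: FAIL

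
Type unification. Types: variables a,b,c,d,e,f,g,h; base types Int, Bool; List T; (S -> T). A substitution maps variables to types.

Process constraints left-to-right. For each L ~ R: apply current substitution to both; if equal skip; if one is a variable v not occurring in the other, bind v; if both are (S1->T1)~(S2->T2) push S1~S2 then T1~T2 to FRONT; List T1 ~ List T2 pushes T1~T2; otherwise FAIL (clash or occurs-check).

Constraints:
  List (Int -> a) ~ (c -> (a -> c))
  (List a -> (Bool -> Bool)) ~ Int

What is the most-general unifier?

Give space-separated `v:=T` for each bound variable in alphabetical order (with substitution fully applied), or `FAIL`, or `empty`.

Answer: FAIL

Derivation:
step 1: unify List (Int -> a) ~ (c -> (a -> c))  [subst: {-} | 1 pending]
  clash: List (Int -> a) vs (c -> (a -> c))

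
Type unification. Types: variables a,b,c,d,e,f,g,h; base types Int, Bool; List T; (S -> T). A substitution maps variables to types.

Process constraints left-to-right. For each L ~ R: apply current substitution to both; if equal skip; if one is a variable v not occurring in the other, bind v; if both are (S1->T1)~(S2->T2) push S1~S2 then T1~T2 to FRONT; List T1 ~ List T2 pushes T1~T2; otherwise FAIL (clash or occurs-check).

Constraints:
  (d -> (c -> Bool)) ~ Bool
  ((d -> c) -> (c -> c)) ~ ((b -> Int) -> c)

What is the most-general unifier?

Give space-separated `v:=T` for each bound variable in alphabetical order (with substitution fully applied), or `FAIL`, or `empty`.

step 1: unify (d -> (c -> Bool)) ~ Bool  [subst: {-} | 1 pending]
  clash: (d -> (c -> Bool)) vs Bool

Answer: FAIL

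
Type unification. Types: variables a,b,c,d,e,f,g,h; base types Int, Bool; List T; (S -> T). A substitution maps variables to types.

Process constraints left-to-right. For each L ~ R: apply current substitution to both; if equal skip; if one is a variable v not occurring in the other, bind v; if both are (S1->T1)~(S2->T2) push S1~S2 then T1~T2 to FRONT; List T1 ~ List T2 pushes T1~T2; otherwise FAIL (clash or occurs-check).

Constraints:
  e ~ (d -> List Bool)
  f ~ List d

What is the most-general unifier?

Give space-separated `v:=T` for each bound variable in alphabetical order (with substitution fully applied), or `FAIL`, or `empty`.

Answer: e:=(d -> List Bool) f:=List d

Derivation:
step 1: unify e ~ (d -> List Bool)  [subst: {-} | 1 pending]
  bind e := (d -> List Bool)
step 2: unify f ~ List d  [subst: {e:=(d -> List Bool)} | 0 pending]
  bind f := List d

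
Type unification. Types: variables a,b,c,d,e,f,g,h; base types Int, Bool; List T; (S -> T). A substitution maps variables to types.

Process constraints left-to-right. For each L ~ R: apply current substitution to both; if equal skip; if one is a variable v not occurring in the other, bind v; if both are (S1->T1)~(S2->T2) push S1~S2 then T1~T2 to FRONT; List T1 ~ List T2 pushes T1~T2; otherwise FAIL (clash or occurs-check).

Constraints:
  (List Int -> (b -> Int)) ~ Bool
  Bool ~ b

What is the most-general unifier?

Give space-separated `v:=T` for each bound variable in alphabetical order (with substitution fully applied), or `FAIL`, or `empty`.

step 1: unify (List Int -> (b -> Int)) ~ Bool  [subst: {-} | 1 pending]
  clash: (List Int -> (b -> Int)) vs Bool

Answer: FAIL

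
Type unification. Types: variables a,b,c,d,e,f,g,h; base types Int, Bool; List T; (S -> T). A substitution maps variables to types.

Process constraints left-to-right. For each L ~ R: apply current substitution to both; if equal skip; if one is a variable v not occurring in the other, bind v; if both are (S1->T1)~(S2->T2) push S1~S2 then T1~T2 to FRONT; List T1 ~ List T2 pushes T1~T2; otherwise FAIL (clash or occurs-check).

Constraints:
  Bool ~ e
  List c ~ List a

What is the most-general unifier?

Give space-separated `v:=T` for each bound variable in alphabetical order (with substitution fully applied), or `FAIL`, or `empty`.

Answer: c:=a e:=Bool

Derivation:
step 1: unify Bool ~ e  [subst: {-} | 1 pending]
  bind e := Bool
step 2: unify List c ~ List a  [subst: {e:=Bool} | 0 pending]
  -> decompose List: push c~a
step 3: unify c ~ a  [subst: {e:=Bool} | 0 pending]
  bind c := a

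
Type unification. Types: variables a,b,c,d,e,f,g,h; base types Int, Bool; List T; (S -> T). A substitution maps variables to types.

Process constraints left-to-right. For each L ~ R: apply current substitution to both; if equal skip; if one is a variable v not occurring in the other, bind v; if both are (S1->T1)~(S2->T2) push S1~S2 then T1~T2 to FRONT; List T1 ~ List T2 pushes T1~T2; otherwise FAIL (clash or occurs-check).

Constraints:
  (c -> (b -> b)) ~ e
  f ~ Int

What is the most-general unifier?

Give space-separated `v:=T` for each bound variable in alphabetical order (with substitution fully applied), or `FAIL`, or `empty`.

step 1: unify (c -> (b -> b)) ~ e  [subst: {-} | 1 pending]
  bind e := (c -> (b -> b))
step 2: unify f ~ Int  [subst: {e:=(c -> (b -> b))} | 0 pending]
  bind f := Int

Answer: e:=(c -> (b -> b)) f:=Int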